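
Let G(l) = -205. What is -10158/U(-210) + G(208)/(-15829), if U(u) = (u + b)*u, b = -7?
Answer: -25241522/120221255 ≈ -0.20996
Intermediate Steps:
U(u) = u*(-7 + u) (U(u) = (u - 7)*u = (-7 + u)*u = u*(-7 + u))
-10158/U(-210) + G(208)/(-15829) = -10158*(-1/(210*(-7 - 210))) - 205/(-15829) = -10158/((-210*(-217))) - 205*(-1/15829) = -10158/45570 + 205/15829 = -10158*1/45570 + 205/15829 = -1693/7595 + 205/15829 = -25241522/120221255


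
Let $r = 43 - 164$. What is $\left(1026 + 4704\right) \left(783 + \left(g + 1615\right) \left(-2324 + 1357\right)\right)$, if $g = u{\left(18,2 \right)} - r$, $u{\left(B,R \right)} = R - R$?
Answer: $-9614533170$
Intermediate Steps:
$u{\left(B,R \right)} = 0$
$r = -121$
$g = 121$ ($g = 0 - -121 = 0 + 121 = 121$)
$\left(1026 + 4704\right) \left(783 + \left(g + 1615\right) \left(-2324 + 1357\right)\right) = \left(1026 + 4704\right) \left(783 + \left(121 + 1615\right) \left(-2324 + 1357\right)\right) = 5730 \left(783 + 1736 \left(-967\right)\right) = 5730 \left(783 - 1678712\right) = 5730 \left(-1677929\right) = -9614533170$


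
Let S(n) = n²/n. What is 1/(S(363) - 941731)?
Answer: -1/941368 ≈ -1.0623e-6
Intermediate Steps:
S(n) = n
1/(S(363) - 941731) = 1/(363 - 941731) = 1/(-941368) = -1/941368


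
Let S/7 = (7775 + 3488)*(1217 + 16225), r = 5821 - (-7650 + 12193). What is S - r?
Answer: 1375143444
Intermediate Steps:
r = 1278 (r = 5821 - 1*4543 = 5821 - 4543 = 1278)
S = 1375144722 (S = 7*((7775 + 3488)*(1217 + 16225)) = 7*(11263*17442) = 7*196449246 = 1375144722)
S - r = 1375144722 - 1*1278 = 1375144722 - 1278 = 1375143444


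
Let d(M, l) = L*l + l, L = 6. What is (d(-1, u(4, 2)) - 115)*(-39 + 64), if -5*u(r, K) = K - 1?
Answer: -2910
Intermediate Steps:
u(r, K) = 1/5 - K/5 (u(r, K) = -(K - 1)/5 = -(-1 + K)/5 = 1/5 - K/5)
d(M, l) = 7*l (d(M, l) = 6*l + l = 7*l)
(d(-1, u(4, 2)) - 115)*(-39 + 64) = (7*(1/5 - 1/5*2) - 115)*(-39 + 64) = (7*(1/5 - 2/5) - 115)*25 = (7*(-1/5) - 115)*25 = (-7/5 - 115)*25 = -582/5*25 = -2910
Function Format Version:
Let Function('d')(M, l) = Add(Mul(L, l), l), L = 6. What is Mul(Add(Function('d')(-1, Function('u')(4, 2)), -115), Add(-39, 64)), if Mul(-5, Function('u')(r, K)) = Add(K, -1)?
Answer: -2910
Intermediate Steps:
Function('u')(r, K) = Add(Rational(1, 5), Mul(Rational(-1, 5), K)) (Function('u')(r, K) = Mul(Rational(-1, 5), Add(K, -1)) = Mul(Rational(-1, 5), Add(-1, K)) = Add(Rational(1, 5), Mul(Rational(-1, 5), K)))
Function('d')(M, l) = Mul(7, l) (Function('d')(M, l) = Add(Mul(6, l), l) = Mul(7, l))
Mul(Add(Function('d')(-1, Function('u')(4, 2)), -115), Add(-39, 64)) = Mul(Add(Mul(7, Add(Rational(1, 5), Mul(Rational(-1, 5), 2))), -115), Add(-39, 64)) = Mul(Add(Mul(7, Add(Rational(1, 5), Rational(-2, 5))), -115), 25) = Mul(Add(Mul(7, Rational(-1, 5)), -115), 25) = Mul(Add(Rational(-7, 5), -115), 25) = Mul(Rational(-582, 5), 25) = -2910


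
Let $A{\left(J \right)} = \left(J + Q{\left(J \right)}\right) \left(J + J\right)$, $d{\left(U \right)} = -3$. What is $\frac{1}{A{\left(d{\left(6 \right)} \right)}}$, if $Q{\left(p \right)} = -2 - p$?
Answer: $\frac{1}{12} \approx 0.083333$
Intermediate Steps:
$A{\left(J \right)} = - 4 J$ ($A{\left(J \right)} = \left(J - \left(2 + J\right)\right) \left(J + J\right) = - 2 \cdot 2 J = - 4 J$)
$\frac{1}{A{\left(d{\left(6 \right)} \right)}} = \frac{1}{\left(-4\right) \left(-3\right)} = \frac{1}{12}$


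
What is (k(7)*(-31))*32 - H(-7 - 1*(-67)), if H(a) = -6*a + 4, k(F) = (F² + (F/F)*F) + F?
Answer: -62140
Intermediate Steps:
k(F) = F² + 2*F (k(F) = (F² + 1*F) + F = (F² + F) + F = (F + F²) + F = F² + 2*F)
H(a) = 4 - 6*a
(k(7)*(-31))*32 - H(-7 - 1*(-67)) = ((7*(2 + 7))*(-31))*32 - (4 - 6*(-7 - 1*(-67))) = ((7*9)*(-31))*32 - (4 - 6*(-7 + 67)) = (63*(-31))*32 - (4 - 6*60) = -1953*32 - (4 - 360) = -62496 - 1*(-356) = -62496 + 356 = -62140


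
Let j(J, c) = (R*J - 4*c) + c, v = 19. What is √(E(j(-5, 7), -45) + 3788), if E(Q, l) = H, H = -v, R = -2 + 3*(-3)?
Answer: √3769 ≈ 61.392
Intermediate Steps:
R = -11 (R = -2 - 9 = -11)
j(J, c) = -11*J - 3*c (j(J, c) = (-11*J - 4*c) + c = -11*J - 3*c)
H = -19 (H = -1*19 = -19)
E(Q, l) = -19
√(E(j(-5, 7), -45) + 3788) = √(-19 + 3788) = √3769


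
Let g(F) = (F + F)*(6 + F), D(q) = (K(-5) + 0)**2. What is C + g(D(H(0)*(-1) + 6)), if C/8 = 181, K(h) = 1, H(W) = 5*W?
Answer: 1462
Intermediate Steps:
D(q) = 1 (D(q) = (1 + 0)**2 = 1**2 = 1)
C = 1448 (C = 8*181 = 1448)
g(F) = 2*F*(6 + F) (g(F) = (2*F)*(6 + F) = 2*F*(6 + F))
C + g(D(H(0)*(-1) + 6)) = 1448 + 2*1*(6 + 1) = 1448 + 2*1*7 = 1448 + 14 = 1462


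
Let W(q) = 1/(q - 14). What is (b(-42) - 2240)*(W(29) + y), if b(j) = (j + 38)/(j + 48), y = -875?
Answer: 88219528/45 ≈ 1.9604e+6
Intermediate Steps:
W(q) = 1/(-14 + q)
b(j) = (38 + j)/(48 + j)
(b(-42) - 2240)*(W(29) + y) = ((38 - 42)/(48 - 42) - 2240)*(1/(-14 + 29) - 875) = (-4/6 - 2240)*(1/15 - 875) = ((⅙)*(-4) - 2240)*(1/15 - 875) = (-⅔ - 2240)*(-13124/15) = -6722/3*(-13124/15) = 88219528/45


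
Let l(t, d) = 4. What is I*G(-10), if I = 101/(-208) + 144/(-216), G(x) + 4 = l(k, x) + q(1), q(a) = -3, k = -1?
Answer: 719/208 ≈ 3.4567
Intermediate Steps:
G(x) = -3 (G(x) = -4 + (4 - 3) = -4 + 1 = -3)
I = -719/624 (I = 101*(-1/208) + 144*(-1/216) = -101/208 - ⅔ = -719/624 ≈ -1.1522)
I*G(-10) = -719/624*(-3) = 719/208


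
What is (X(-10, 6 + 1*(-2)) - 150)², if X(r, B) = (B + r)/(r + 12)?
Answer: 23409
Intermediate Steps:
X(r, B) = (B + r)/(12 + r)
(X(-10, 6 + 1*(-2)) - 150)² = (((6 + 1*(-2)) - 10)/(12 - 10) - 150)² = (((6 - 2) - 10)/2 - 150)² = ((4 - 10)/2 - 150)² = ((½)*(-6) - 150)² = (-3 - 150)² = (-153)² = 23409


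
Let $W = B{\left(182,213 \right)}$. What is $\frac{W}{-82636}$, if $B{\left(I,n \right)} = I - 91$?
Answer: $- \frac{91}{82636} \approx -0.0011012$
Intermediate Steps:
$B{\left(I,n \right)} = -91 + I$ ($B{\left(I,n \right)} = I - 91 = -91 + I$)
$W = 91$ ($W = -91 + 182 = 91$)
$\frac{W}{-82636} = \frac{91}{-82636} = 91 \left(- \frac{1}{82636}\right) = - \frac{91}{82636}$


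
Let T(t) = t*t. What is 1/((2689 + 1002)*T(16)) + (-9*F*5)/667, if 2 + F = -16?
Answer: 765366427/630245632 ≈ 1.2144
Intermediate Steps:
F = -18 (F = -2 - 16 = -18)
T(t) = t²
1/((2689 + 1002)*T(16)) + (-9*F*5)/667 = 1/((2689 + 1002)*(16²)) + (-9*(-18)*5)/667 = 1/(3691*256) + (162*5)*(1/667) = (1/3691)*(1/256) + 810*(1/667) = 1/944896 + 810/667 = 765366427/630245632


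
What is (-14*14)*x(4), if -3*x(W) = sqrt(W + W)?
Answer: 392*sqrt(2)/3 ≈ 184.79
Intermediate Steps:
x(W) = -sqrt(2)*sqrt(W)/3 (x(W) = -sqrt(W + W)/3 = -sqrt(2)*sqrt(W)/3)
(-14*14)*x(4) = (-14*14)*(-sqrt(2)*sqrt(4)/3) = -(-196)*sqrt(2)*2/3 = -(-392)*sqrt(2)/3 = 392*sqrt(2)/3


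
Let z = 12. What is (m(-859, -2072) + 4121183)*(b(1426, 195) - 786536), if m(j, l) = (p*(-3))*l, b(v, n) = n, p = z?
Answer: -3299309909275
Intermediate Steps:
p = 12
m(j, l) = -36*l (m(j, l) = (12*(-3))*l = -36*l)
(m(-859, -2072) + 4121183)*(b(1426, 195) - 786536) = (-36*(-2072) + 4121183)*(195 - 786536) = (74592 + 4121183)*(-786341) = 4195775*(-786341) = -3299309909275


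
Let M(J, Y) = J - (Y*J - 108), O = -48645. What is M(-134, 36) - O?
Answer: 53443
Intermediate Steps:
M(J, Y) = 108 + J - J*Y (M(J, Y) = J - (J*Y - 108) = J - (-108 + J*Y) = J + (108 - J*Y) = 108 + J - J*Y)
M(-134, 36) - O = (108 - 134 - 1*(-134)*36) - 1*(-48645) = (108 - 134 + 4824) + 48645 = 4798 + 48645 = 53443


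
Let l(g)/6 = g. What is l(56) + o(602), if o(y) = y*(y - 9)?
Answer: 357322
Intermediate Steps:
l(g) = 6*g
o(y) = y*(-9 + y)
l(56) + o(602) = 6*56 + 602*(-9 + 602) = 336 + 602*593 = 336 + 356986 = 357322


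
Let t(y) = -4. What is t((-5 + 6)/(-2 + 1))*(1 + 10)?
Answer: -44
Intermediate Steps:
t((-5 + 6)/(-2 + 1))*(1 + 10) = -4*(1 + 10) = -4*11 = -44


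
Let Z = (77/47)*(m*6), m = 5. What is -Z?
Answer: -2310/47 ≈ -49.149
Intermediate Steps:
Z = 2310/47 (Z = (77/47)*(5*6) = (77*(1/47))*30 = (77/47)*30 = 2310/47 ≈ 49.149)
-Z = -1*2310/47 = -2310/47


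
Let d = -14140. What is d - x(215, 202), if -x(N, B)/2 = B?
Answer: -13736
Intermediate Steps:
x(N, B) = -2*B
d - x(215, 202) = -14140 - (-2)*202 = -14140 - 1*(-404) = -14140 + 404 = -13736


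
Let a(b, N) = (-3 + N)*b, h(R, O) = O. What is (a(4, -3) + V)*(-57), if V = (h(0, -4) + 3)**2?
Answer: 1311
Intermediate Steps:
a(b, N) = b*(-3 + N)
V = 1 (V = (-4 + 3)**2 = (-1)**2 = 1)
(a(4, -3) + V)*(-57) = (4*(-3 - 3) + 1)*(-57) = (4*(-6) + 1)*(-57) = (-24 + 1)*(-57) = -23*(-57) = 1311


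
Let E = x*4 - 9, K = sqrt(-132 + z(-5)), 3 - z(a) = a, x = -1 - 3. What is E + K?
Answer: -25 + 2*I*sqrt(31) ≈ -25.0 + 11.136*I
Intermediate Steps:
x = -4
z(a) = 3 - a
K = 2*I*sqrt(31) (K = sqrt(-132 + (3 - 1*(-5))) = sqrt(-132 + (3 + 5)) = sqrt(-132 + 8) = sqrt(-124) = 2*I*sqrt(31) ≈ 11.136*I)
E = -25 (E = -4*4 - 9 = -16 - 9 = -25)
E + K = -25 + 2*I*sqrt(31)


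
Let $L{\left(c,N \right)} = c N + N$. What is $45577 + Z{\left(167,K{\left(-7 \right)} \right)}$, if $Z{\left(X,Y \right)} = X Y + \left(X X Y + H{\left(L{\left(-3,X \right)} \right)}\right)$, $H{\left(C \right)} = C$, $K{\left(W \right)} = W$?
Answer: $-151149$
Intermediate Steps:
$L{\left(c,N \right)} = N + N c$ ($L{\left(c,N \right)} = N c + N = N + N c$)
$Z{\left(X,Y \right)} = - 2 X + X Y + Y X^{2}$ ($Z{\left(X,Y \right)} = X Y + \left(X X Y + X \left(1 - 3\right)\right) = X Y + \left(X^{2} Y + X \left(-2\right)\right) = X Y + \left(Y X^{2} - 2 X\right) = X Y + \left(- 2 X + Y X^{2}\right) = - 2 X + X Y + Y X^{2}$)
$45577 + Z{\left(167,K{\left(-7 \right)} \right)} = 45577 + 167 \left(-2 - 7 + 167 \left(-7\right)\right) = 45577 + 167 \left(-2 - 7 - 1169\right) = 45577 + 167 \left(-1178\right) = 45577 - 196726 = -151149$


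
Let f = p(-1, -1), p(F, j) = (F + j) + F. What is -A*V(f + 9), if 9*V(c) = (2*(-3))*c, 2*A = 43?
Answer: 86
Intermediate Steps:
p(F, j) = j + 2*F
f = -3 (f = -1 + 2*(-1) = -1 - 2 = -3)
A = 43/2 (A = (½)*43 = 43/2 ≈ 21.500)
V(c) = -2*c/3 (V(c) = ((2*(-3))*c)/9 = (-6*c)/9 = -2*c/3)
-A*V(f + 9) = -43*(-2*(-3 + 9)/3)/2 = -43*(-⅔*6)/2 = -43*(-4)/2 = -1*(-86) = 86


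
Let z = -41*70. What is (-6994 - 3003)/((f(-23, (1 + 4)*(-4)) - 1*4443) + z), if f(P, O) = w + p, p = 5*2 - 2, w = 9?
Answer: 9997/7296 ≈ 1.3702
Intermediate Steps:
p = 8 (p = 10 - 2 = 8)
z = -2870
f(P, O) = 17 (f(P, O) = 9 + 8 = 17)
(-6994 - 3003)/((f(-23, (1 + 4)*(-4)) - 1*4443) + z) = (-6994 - 3003)/((17 - 1*4443) - 2870) = -9997/((17 - 4443) - 2870) = -9997/(-4426 - 2870) = -9997/(-7296) = -9997*(-1/7296) = 9997/7296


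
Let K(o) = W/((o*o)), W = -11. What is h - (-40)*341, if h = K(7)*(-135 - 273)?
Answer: 672848/49 ≈ 13732.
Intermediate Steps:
K(o) = -11/o²
h = 4488/49 (h = (-11/7²)*(-135 - 273) = -11*1/49*(-408) = -11/49*(-408) = 4488/49 ≈ 91.592)
h - (-40)*341 = 4488/49 - (-40)*341 = 4488/49 - 1*(-13640) = 4488/49 + 13640 = 672848/49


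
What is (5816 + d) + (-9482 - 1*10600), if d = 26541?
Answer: 12275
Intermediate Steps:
(5816 + d) + (-9482 - 1*10600) = (5816 + 26541) + (-9482 - 1*10600) = 32357 + (-9482 - 10600) = 32357 - 20082 = 12275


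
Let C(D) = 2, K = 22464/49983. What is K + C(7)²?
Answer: 74132/16661 ≈ 4.4494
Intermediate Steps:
K = 7488/16661 (K = 22464*(1/49983) = 7488/16661 ≈ 0.44943)
K + C(7)² = 7488/16661 + 2² = 7488/16661 + 4 = 74132/16661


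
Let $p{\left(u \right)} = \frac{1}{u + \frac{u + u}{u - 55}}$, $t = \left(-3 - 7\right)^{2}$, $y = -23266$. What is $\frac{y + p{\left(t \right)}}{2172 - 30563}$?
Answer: $\frac{754139}{920260} \approx 0.81948$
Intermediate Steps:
$t = 100$ ($t = \left(-10\right)^{2} = 100$)
$p{\left(u \right)} = \frac{1}{u + \frac{2 u}{-55 + u}}$
$\frac{y + p{\left(t \right)}}{2172 - 30563} = \frac{-23266 + \frac{-55 + 100}{100 \left(-53 + 100\right)}}{2172 - 30563} = \frac{-23266 + \frac{1}{100} \cdot \frac{1}{47} \cdot 45}{-28391} = \left(-23266 + \frac{1}{100} \cdot \frac{1}{47} \cdot 45\right) \left(- \frac{1}{28391}\right) = \left(-23266 + \frac{9}{940}\right) \left(- \frac{1}{28391}\right) = \left(- \frac{21870031}{940}\right) \left(- \frac{1}{28391}\right) = \frac{754139}{920260}$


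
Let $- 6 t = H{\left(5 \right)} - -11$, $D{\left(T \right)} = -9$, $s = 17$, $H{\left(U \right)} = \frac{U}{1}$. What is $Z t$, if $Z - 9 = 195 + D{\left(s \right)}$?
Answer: $-520$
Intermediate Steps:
$H{\left(U \right)} = U$ ($H{\left(U \right)} = U 1 = U$)
$Z = 195$ ($Z = 9 + \left(195 - 9\right) = 9 + 186 = 195$)
$t = - \frac{8}{3}$ ($t = - \frac{5 - -11}{6} = - \frac{5 + 11}{6} = \left(- \frac{1}{6}\right) 16 = - \frac{8}{3} \approx -2.6667$)
$Z t = 195 \left(- \frac{8}{3}\right) = -520$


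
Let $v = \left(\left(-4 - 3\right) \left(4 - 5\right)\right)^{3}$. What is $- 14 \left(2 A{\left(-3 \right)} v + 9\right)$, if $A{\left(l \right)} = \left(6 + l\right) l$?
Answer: $86310$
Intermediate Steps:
$A{\left(l \right)} = l \left(6 + l\right)$
$v = 343$ ($v = \left(\left(-7\right) \left(-1\right)\right)^{3} = 7^{3} = 343$)
$- 14 \left(2 A{\left(-3 \right)} v + 9\right) = - 14 \left(2 \left(- 3 \left(6 - 3\right)\right) 343 + 9\right) = - 14 \left(2 \left(\left(-3\right) 3\right) 343 + 9\right) = - 14 \left(2 \left(-9\right) 343 + 9\right) = - 14 \left(\left(-18\right) 343 + 9\right) = - 14 \left(-6174 + 9\right) = \left(-14\right) \left(-6165\right) = 86310$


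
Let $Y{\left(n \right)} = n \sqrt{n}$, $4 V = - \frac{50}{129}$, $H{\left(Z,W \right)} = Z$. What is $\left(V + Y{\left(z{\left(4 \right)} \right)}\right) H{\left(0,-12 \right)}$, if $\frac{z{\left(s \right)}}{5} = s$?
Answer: $0$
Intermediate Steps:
$z{\left(s \right)} = 5 s$
$V = - \frac{25}{258}$ ($V = \frac{\left(-50\right) \frac{1}{129}}{4} = \frac{1}{4} \left(- \frac{50}{129}\right) = - \frac{25}{258} \approx -0.096899$)
$Y{\left(n \right)} = n^{\frac{3}{2}}$
$\left(V + Y{\left(z{\left(4 \right)} \right)}\right) H{\left(0,-12 \right)} = \left(- \frac{25}{258} + \left(5 \cdot 4\right)^{\frac{3}{2}}\right) 0 = \left(- \frac{25}{258} + 20^{\frac{3}{2}}\right) 0 = \left(- \frac{25}{258} + 40 \sqrt{5}\right) 0 = 0$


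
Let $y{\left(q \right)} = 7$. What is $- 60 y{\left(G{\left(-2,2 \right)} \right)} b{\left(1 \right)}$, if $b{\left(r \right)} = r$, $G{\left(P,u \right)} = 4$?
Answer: $-420$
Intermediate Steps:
$- 60 y{\left(G{\left(-2,2 \right)} \right)} b{\left(1 \right)} = \left(-60\right) 7 \cdot 1 = \left(-420\right) 1 = -420$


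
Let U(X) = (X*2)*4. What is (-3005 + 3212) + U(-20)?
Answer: 47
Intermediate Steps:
U(X) = 8*X (U(X) = (2*X)*4 = 8*X)
(-3005 + 3212) + U(-20) = (-3005 + 3212) + 8*(-20) = 207 - 160 = 47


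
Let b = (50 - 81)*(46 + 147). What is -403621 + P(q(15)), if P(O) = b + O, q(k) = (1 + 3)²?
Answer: -409588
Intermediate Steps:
q(k) = 16 (q(k) = 4² = 16)
b = -5983 (b = -31*193 = -5983)
P(O) = -5983 + O
-403621 + P(q(15)) = -403621 + (-5983 + 16) = -403621 - 5967 = -409588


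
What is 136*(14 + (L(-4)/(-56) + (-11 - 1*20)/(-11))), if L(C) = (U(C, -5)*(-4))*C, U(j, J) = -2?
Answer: 182104/77 ≈ 2365.0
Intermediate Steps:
L(C) = 8*C (L(C) = (-2*(-4))*C = 8*C)
136*(14 + (L(-4)/(-56) + (-11 - 1*20)/(-11))) = 136*(14 + ((8*(-4))/(-56) + (-11 - 1*20)/(-11))) = 136*(14 + (-32*(-1/56) + (-11 - 20)*(-1/11))) = 136*(14 + (4/7 - 31*(-1/11))) = 136*(14 + (4/7 + 31/11)) = 136*(14 + 261/77) = 136*(1339/77) = 182104/77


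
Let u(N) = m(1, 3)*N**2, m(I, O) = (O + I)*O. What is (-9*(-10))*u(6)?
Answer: 38880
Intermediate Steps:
m(I, O) = O*(I + O) (m(I, O) = (I + O)*O = O*(I + O))
u(N) = 12*N**2 (u(N) = (3*(1 + 3))*N**2 = (3*4)*N**2 = 12*N**2)
(-9*(-10))*u(6) = (-9*(-10))*(12*6**2) = 90*(12*36) = 90*432 = 38880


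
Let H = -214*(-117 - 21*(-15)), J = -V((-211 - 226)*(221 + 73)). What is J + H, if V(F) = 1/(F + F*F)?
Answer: -699412062350233/16506468006 ≈ -42372.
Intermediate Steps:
V(F) = 1/(F + F²)
J = -1/16506468006 (J = -1/(((-211 - 226)*(221 + 73))*(1 + (-211 - 226)*(221 + 73))) = -1/(((-437*294))*(1 - 437*294)) = -1/((-128478)*(1 - 128478)) = -(-1)/(128478*(-128477)) = -(-1)*(-1)/(128478*128477) = -1*1/16506468006 = -1/16506468006 ≈ -6.0582e-11)
H = -42372 (H = -214*(-117 + 315) = -214*198 = -42372)
J + H = -1/16506468006 - 42372 = -699412062350233/16506468006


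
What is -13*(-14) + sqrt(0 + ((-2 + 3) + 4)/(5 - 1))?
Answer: 182 + sqrt(5)/2 ≈ 183.12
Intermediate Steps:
-13*(-14) + sqrt(0 + ((-2 + 3) + 4)/(5 - 1)) = 182 + sqrt(0 + (1 + 4)/4) = 182 + sqrt(0 + 5*(1/4)) = 182 + sqrt(0 + 5/4) = 182 + sqrt(5/4) = 182 + sqrt(5)/2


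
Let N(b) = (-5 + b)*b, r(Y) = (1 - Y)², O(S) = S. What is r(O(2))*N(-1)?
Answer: 6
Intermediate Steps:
N(b) = b*(-5 + b)
r(O(2))*N(-1) = (-1 + 2)²*(-(-5 - 1)) = 1²*(-1*(-6)) = 1*6 = 6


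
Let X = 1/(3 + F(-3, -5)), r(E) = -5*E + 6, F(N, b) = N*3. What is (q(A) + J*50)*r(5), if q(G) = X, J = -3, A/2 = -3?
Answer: 17119/6 ≈ 2853.2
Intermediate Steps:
F(N, b) = 3*N
A = -6 (A = 2*(-3) = -6)
r(E) = 6 - 5*E
X = -⅙ (X = 1/(3 + 3*(-3)) = 1/(3 - 9) = 1/(-6) = -⅙ ≈ -0.16667)
q(G) = -⅙
(q(A) + J*50)*r(5) = (-⅙ - 3*50)*(6 - 5*5) = (-⅙ - 150)*(6 - 25) = -901/6*(-19) = 17119/6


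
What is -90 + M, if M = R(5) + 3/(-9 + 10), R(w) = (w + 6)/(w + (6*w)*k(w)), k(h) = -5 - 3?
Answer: -20456/235 ≈ -87.047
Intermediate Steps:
k(h) = -8
R(w) = -(6 + w)/(47*w) (R(w) = (w + 6)/(w + (6*w)*(-8)) = (6 + w)/(w - 48*w) = (6 + w)/((-47*w)) = (6 + w)*(-1/(47*w)) = -(6 + w)/(47*w))
M = 694/235 (M = (1/47)*(-6 - 1*5)/5 + 3/(-9 + 10) = (1/47)*(1/5)*(-6 - 5) + 3/1 = (1/47)*(1/5)*(-11) + 3*1 = -11/235 + 3 = 694/235 ≈ 2.9532)
-90 + M = -90 + 694/235 = -20456/235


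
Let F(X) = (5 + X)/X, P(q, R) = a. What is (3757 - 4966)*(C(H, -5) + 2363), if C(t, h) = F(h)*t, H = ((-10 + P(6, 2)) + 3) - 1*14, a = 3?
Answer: -2856867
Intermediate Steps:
P(q, R) = 3
F(X) = (5 + X)/X
H = -18 (H = ((-10 + 3) + 3) - 1*14 = (-7 + 3) - 14 = -4 - 14 = -18)
C(t, h) = t*(5 + h)/h (C(t, h) = ((5 + h)/h)*t = t*(5 + h)/h)
(3757 - 4966)*(C(H, -5) + 2363) = (3757 - 4966)*(-18*(5 - 5)/(-5) + 2363) = -1209*(-18*(-1/5)*0 + 2363) = -1209*(0 + 2363) = -1209*2363 = -2856867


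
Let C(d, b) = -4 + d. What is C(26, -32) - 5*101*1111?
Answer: -561033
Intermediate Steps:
C(26, -32) - 5*101*1111 = (-4 + 26) - 5*101*1111 = 22 - 505*1111 = 22 - 561055 = -561033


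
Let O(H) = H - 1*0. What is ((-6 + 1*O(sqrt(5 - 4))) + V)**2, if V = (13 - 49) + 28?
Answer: 169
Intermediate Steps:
O(H) = H (O(H) = H + 0 = H)
V = -8 (V = -36 + 28 = -8)
((-6 + 1*O(sqrt(5 - 4))) + V)**2 = ((-6 + 1*sqrt(5 - 4)) - 8)**2 = ((-6 + 1*sqrt(1)) - 8)**2 = ((-6 + 1*1) - 8)**2 = ((-6 + 1) - 8)**2 = (-5 - 8)**2 = (-13)**2 = 169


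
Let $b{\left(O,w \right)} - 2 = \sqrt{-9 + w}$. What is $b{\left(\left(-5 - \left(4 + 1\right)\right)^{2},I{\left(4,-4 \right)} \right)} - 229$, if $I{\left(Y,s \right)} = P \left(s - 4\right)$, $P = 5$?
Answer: $-227 + 7 i \approx -227.0 + 7.0 i$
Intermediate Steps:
$I{\left(Y,s \right)} = -20 + 5 s$ ($I{\left(Y,s \right)} = 5 \left(s - 4\right) = 5 \left(-4 + s\right) = -20 + 5 s$)
$b{\left(O,w \right)} = 2 + \sqrt{-9 + w}$
$b{\left(\left(-5 - \left(4 + 1\right)\right)^{2},I{\left(4,-4 \right)} \right)} - 229 = \left(2 + \sqrt{-9 + \left(-20 + 5 \left(-4\right)\right)}\right) - 229 = \left(2 + \sqrt{-9 - 40}\right) - 229 = \left(2 + \sqrt{-49}\right) - 229 = \left(2 + 7 i\right) - 229 = -227 + 7 i$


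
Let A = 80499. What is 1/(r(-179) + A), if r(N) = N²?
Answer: 1/112540 ≈ 8.8857e-6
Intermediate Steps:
1/(r(-179) + A) = 1/((-179)² + 80499) = 1/(32041 + 80499) = 1/112540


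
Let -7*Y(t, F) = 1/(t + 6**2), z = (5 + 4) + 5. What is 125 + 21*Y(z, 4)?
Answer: 6247/50 ≈ 124.94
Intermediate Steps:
z = 14 (z = 9 + 5 = 14)
Y(t, F) = -1/(7*(36 + t)) (Y(t, F) = -1/(7*(t + 6**2)) = -1/(7*(t + 36)) = -1/(7*(36 + t)))
125 + 21*Y(z, 4) = 125 + 21*(-1/(252 + 7*14)) = 125 + 21*(-1/(252 + 98)) = 125 + 21*(-1/350) = 125 - 3/50 = 6247/50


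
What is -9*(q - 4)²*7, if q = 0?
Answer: -1008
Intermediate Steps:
-9*(q - 4)²*7 = -9*(0 - 4)²*7 = -9*(-4)²*7 = -9*16*7 = -144*7 = -1008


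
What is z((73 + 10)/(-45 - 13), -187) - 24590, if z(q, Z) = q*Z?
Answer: -1410699/58 ≈ -24322.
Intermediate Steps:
z(q, Z) = Z*q
z((73 + 10)/(-45 - 13), -187) - 24590 = -187*(73 + 10)/(-45 - 13) - 24590 = -15521/(-58) - 24590 = -15521*(-1)/58 - 24590 = -187*(-83/58) - 24590 = 15521/58 - 24590 = -1410699/58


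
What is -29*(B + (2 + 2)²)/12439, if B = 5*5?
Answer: -1189/12439 ≈ -0.095586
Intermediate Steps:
B = 25
-29*(B + (2 + 2)²)/12439 = -29*(25 + (2 + 2)²)/12439 = -29*(25 + 4²)*(1/12439) = -29*(25 + 16)*(1/12439) = -29*41*(1/12439) = -1189*1/12439 = -1189/12439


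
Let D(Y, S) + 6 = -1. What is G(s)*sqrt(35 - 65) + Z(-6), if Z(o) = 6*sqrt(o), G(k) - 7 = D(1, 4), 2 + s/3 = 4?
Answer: 6*I*sqrt(6) ≈ 14.697*I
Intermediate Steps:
D(Y, S) = -7 (D(Y, S) = -6 - 1 = -7)
s = 6 (s = -6 + 3*4 = -6 + 12 = 6)
G(k) = 0 (G(k) = 7 - 7 = 0)
G(s)*sqrt(35 - 65) + Z(-6) = 0*sqrt(35 - 65) + 6*sqrt(-6) = 0*sqrt(-30) + 6*(I*sqrt(6)) = 0*(I*sqrt(30)) + 6*I*sqrt(6) = 0 + 6*I*sqrt(6) = 6*I*sqrt(6)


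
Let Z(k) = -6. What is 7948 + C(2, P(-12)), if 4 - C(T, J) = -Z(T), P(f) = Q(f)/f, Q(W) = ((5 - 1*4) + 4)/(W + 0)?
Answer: 7946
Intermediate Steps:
Q(W) = 5/W (Q(W) = ((5 - 4) + 4)/W = (1 + 4)/W = 5/W)
P(f) = 5/f² (P(f) = (5/f)/f = 5/f²)
C(T, J) = -2 (C(T, J) = 4 - (-1)*(-6) = 4 - 1*6 = 4 - 6 = -2)
7948 + C(2, P(-12)) = 7948 - 2 = 7946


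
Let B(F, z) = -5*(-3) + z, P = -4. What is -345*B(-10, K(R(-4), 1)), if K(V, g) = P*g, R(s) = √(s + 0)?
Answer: -3795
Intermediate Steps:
R(s) = √s
K(V, g) = -4*g
B(F, z) = 15 + z
-345*B(-10, K(R(-4), 1)) = -345*(15 - 4*1) = -345*(15 - 4) = -345*11 = -3795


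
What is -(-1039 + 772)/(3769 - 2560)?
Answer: 89/403 ≈ 0.22084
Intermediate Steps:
-(-1039 + 772)/(3769 - 2560) = -(-267)/1209 = -1*(-89/403) = 89/403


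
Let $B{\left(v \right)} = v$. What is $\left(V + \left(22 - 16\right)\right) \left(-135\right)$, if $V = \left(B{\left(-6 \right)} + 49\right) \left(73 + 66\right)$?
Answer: $-807705$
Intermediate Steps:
$V = 5977$ ($V = \left(-6 + 49\right) \left(73 + 66\right) = 43 \cdot 139 = 5977$)
$\left(V + \left(22 - 16\right)\right) \left(-135\right) = \left(5977 + \left(22 - 16\right)\right) \left(-135\right) = \left(5977 + 6\right) \left(-135\right) = 5983 \left(-135\right) = -807705$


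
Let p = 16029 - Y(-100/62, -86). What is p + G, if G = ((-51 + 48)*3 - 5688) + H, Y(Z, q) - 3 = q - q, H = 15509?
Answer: 25838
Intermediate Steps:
Y(Z, q) = 3 (Y(Z, q) = 3 + (q - q) = 3 + 0 = 3)
p = 16026 (p = 16029 - 1*3 = 16029 - 3 = 16026)
G = 9812 (G = ((-51 + 48)*3 - 5688) + 15509 = (-3*3 - 5688) + 15509 = (-9 - 5688) + 15509 = -5697 + 15509 = 9812)
p + G = 16026 + 9812 = 25838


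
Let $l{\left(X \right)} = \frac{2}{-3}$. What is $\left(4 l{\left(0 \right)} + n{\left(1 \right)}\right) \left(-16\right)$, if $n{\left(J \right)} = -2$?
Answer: $\frac{224}{3} \approx 74.667$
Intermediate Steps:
$l{\left(X \right)} = - \frac{2}{3}$ ($l{\left(X \right)} = 2 \left(- \frac{1}{3}\right) = - \frac{2}{3}$)
$\left(4 l{\left(0 \right)} + n{\left(1 \right)}\right) \left(-16\right) = \left(4 \left(- \frac{2}{3}\right) - 2\right) \left(-16\right) = \left(- \frac{8}{3} - 2\right) \left(-16\right) = \left(- \frac{14}{3}\right) \left(-16\right) = \frac{224}{3}$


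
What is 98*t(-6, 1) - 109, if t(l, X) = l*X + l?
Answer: -1285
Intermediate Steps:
t(l, X) = l + X*l (t(l, X) = X*l + l = l + X*l)
98*t(-6, 1) - 109 = 98*(-6*(1 + 1)) - 109 = 98*(-6*2) - 109 = 98*(-12) - 109 = -1176 - 109 = -1285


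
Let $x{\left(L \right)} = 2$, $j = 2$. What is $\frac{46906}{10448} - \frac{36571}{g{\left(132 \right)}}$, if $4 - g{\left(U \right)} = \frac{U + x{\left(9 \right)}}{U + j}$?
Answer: $- \frac{190976545}{15672} \approx -12186.0$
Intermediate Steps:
$g{\left(U \right)} = 3$ ($g{\left(U \right)} = 4 - \frac{U + 2}{U + 2} = 4 - \frac{2 + U}{2 + U} = 4 - 1 = 3$)
$\frac{46906}{10448} - \frac{36571}{g{\left(132 \right)}} = \frac{46906}{10448} - \frac{36571}{3} = 46906 \cdot \frac{1}{10448} - \frac{36571}{3} = \frac{23453}{5224} - \frac{36571}{3} = - \frac{190976545}{15672}$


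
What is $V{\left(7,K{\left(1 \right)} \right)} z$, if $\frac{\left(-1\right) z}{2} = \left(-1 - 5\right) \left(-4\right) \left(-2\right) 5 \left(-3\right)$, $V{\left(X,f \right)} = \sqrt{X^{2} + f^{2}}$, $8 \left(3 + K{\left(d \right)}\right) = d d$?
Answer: $- 180 \sqrt{3665} \approx -10897.0$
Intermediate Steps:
$K{\left(d \right)} = -3 + \frac{d^{2}}{8}$ ($K{\left(d \right)} = -3 + \frac{d d}{8} = -3 + \frac{d^{2}}{8}$)
$z = -1440$ ($z = - 2 \left(-1 - 5\right) \left(-4\right) \left(-2\right) 5 \left(-3\right) = - 2 \left(-6\right) \left(-4\right) \left(\left(-10\right) \left(-3\right)\right) = - 2 \cdot 24 \cdot 30 = \left(-2\right) 720 = -1440$)
$V{\left(7,K{\left(1 \right)} \right)} z = \sqrt{7^{2} + \left(-3 + \frac{1^{2}}{8}\right)^{2}} \left(-1440\right) = \sqrt{49 + \left(-3 + \frac{1}{8} \cdot 1\right)^{2}} \left(-1440\right) = \sqrt{49 + \left(-3 + \frac{1}{8}\right)^{2}} \left(-1440\right) = \sqrt{49 + \left(- \frac{23}{8}\right)^{2}} \left(-1440\right) = \sqrt{49 + \frac{529}{64}} \left(-1440\right) = \sqrt{\frac{3665}{64}} \left(-1440\right) = \frac{\sqrt{3665}}{8} \left(-1440\right) = - 180 \sqrt{3665}$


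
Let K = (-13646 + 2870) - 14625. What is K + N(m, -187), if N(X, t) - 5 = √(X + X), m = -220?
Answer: -25396 + 2*I*√110 ≈ -25396.0 + 20.976*I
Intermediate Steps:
N(X, t) = 5 + √2*√X (N(X, t) = 5 + √(X + X) = 5 + √(2*X) = 5 + √2*√X)
K = -25401 (K = -10776 - 14625 = -25401)
K + N(m, -187) = -25401 + (5 + √2*√(-220)) = -25401 + (5 + √2*(2*I*√55)) = -25401 + (5 + 2*I*√110) = -25396 + 2*I*√110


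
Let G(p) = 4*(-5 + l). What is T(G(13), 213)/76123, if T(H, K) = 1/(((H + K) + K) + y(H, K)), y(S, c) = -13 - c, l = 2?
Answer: 1/14311124 ≈ 6.9876e-8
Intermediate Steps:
G(p) = -12 (G(p) = 4*(-5 + 2) = 4*(-3) = -12)
T(H, K) = 1/(-13 + H + K) (T(H, K) = 1/(((H + K) + K) + (-13 - K)) = 1/((H + 2*K) + (-13 - K)) = 1/(-13 + H + K))
T(G(13), 213)/76123 = 1/(-13 - 12 + 213*76123) = (1/76123)/188 = (1/188)*(1/76123) = 1/14311124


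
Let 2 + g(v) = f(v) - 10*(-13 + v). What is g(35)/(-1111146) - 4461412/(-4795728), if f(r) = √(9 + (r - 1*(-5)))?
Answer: 68865433051/74010472004 ≈ 0.93048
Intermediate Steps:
f(r) = √(14 + r) (f(r) = √(9 + (r + 5)) = √(9 + (5 + r)) = √(14 + r))
g(v) = 128 + √(14 + v) - 10*v (g(v) = -2 + (√(14 + v) - 10*(-13 + v)) = -2 + (√(14 + v) - (-130 + 10*v)) = -2 + (√(14 + v) + (130 - 10*v)) = -2 + (130 + √(14 + v) - 10*v) = 128 + √(14 + v) - 10*v)
g(35)/(-1111146) - 4461412/(-4795728) = (128 + √(14 + 35) - 10*35)/(-1111146) - 4461412/(-4795728) = (128 + √49 - 350)*(-1/1111146) - 4461412*(-1/4795728) = (128 + 7 - 350)*(-1/1111146) + 1115353/1198932 = -215*(-1/1111146) + 1115353/1198932 = 215/1111146 + 1115353/1198932 = 68865433051/74010472004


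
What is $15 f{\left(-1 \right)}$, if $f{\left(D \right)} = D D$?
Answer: $15$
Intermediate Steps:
$f{\left(D \right)} = D^{2}$
$15 f{\left(-1 \right)} = 15 \left(-1\right)^{2} = 15 \cdot 1 = 15$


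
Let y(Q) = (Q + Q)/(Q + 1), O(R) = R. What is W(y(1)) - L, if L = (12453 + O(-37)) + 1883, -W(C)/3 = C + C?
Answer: -14305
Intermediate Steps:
y(Q) = 2*Q/(1 + Q) (y(Q) = (2*Q)/(1 + Q) = 2*Q/(1 + Q))
W(C) = -6*C (W(C) = -3*(C + C) = -6*C)
L = 14299 (L = (12453 - 37) + 1883 = 12416 + 1883 = 14299)
W(y(1)) - L = -12/(1 + 1) - 1*14299 = -12/2 - 14299 = -6*1 - 14299 = -6 - 14299 = -14305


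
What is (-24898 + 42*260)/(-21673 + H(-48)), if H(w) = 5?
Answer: 6989/10834 ≈ 0.64510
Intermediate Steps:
(-24898 + 42*260)/(-21673 + H(-48)) = (-24898 + 42*260)/(-21673 + 5) = (-24898 + 10920)/(-21668) = -13978*(-1/21668) = 6989/10834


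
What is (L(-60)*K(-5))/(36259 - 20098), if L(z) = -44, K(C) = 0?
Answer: 0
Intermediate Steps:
(L(-60)*K(-5))/(36259 - 20098) = (-44*0)/(36259 - 20098) = 0/16161 = 0*(1/16161) = 0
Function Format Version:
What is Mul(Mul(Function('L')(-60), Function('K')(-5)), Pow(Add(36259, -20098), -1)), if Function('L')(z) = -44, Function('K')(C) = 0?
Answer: 0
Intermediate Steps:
Mul(Mul(Function('L')(-60), Function('K')(-5)), Pow(Add(36259, -20098), -1)) = Mul(Mul(-44, 0), Pow(Add(36259, -20098), -1)) = Mul(0, Pow(16161, -1)) = Mul(0, Rational(1, 16161)) = 0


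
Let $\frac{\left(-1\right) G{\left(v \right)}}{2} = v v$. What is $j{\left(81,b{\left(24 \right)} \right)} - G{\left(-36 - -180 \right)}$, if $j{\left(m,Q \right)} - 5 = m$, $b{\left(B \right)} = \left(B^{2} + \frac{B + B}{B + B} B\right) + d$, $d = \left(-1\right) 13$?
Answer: $41558$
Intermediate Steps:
$d = -13$
$b{\left(B \right)} = -13 + B + B^{2}$ ($b{\left(B \right)} = \left(B^{2} + \frac{B + B}{B + B} B\right) - 13 = \left(B^{2} + \frac{2 B}{2 B} B\right) - 13 = \left(B^{2} + 2 B \frac{1}{2 B} B\right) - 13 = \left(B^{2} + 1 B\right) - 13 = \left(B^{2} + B\right) - 13 = \left(B + B^{2}\right) - 13 = -13 + B + B^{2}$)
$G{\left(v \right)} = - 2 v^{2}$ ($G{\left(v \right)} = - 2 v v = - 2 v^{2}$)
$j{\left(m,Q \right)} = 5 + m$
$j{\left(81,b{\left(24 \right)} \right)} - G{\left(-36 - -180 \right)} = \left(5 + 81\right) - - 2 \left(-36 - -180\right)^{2} = 86 - - 2 \left(-36 + 180\right)^{2} = 86 - - 2 \cdot 144^{2} = 86 - \left(-2\right) 20736 = 86 - -41472 = 86 + 41472 = 41558$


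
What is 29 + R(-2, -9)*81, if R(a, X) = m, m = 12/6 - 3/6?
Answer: 301/2 ≈ 150.50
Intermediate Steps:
m = 3/2 (m = 12*(⅙) - 3*⅙ = 2 - ½ = 3/2 ≈ 1.5000)
R(a, X) = 3/2
29 + R(-2, -9)*81 = 29 + (3/2)*81 = 29 + 243/2 = 301/2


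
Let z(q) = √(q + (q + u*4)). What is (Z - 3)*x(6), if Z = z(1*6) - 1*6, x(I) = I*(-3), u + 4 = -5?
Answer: 162 - 36*I*√6 ≈ 162.0 - 88.182*I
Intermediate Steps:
u = -9 (u = -4 - 5 = -9)
z(q) = √(-36 + 2*q) (z(q) = √(q + (q - 9*4)) = √(q + (q - 36)) = √(q + (-36 + q)) = √(-36 + 2*q))
x(I) = -3*I
Z = -6 + 2*I*√6 (Z = √(-36 + 2*(1*6)) - 1*6 = √(-36 + 2*6) - 6 = √(-36 + 12) - 6 = √(-24) - 6 = 2*I*√6 - 6 = -6 + 2*I*√6 ≈ -6.0 + 4.899*I)
(Z - 3)*x(6) = ((-6 + 2*I*√6) - 3)*(-3*6) = (-9 + 2*I*√6)*(-18) = 162 - 36*I*√6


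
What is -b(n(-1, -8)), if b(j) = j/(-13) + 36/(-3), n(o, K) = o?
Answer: 155/13 ≈ 11.923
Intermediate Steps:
b(j) = -12 - j/13 (b(j) = j*(-1/13) + 36*(-⅓) = -j/13 - 12 = -12 - j/13)
-b(n(-1, -8)) = -(-12 - 1/13*(-1)) = -(-12 + 1/13) = -1*(-155/13) = 155/13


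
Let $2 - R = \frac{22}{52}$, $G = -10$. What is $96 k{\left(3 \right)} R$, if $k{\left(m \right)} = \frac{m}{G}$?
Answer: $- \frac{2952}{65} \approx -45.415$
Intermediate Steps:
$k{\left(m \right)} = - \frac{m}{10}$ ($k{\left(m \right)} = \frac{m}{-10} = m \left(- \frac{1}{10}\right) = - \frac{m}{10}$)
$R = \frac{41}{26}$ ($R = 2 - \frac{22}{52} = 2 - 22 \cdot \frac{1}{52} = 2 - \frac{11}{26} = \frac{41}{26} \approx 1.5769$)
$96 k{\left(3 \right)} R = 96 \left(\left(- \frac{1}{10}\right) 3\right) \frac{41}{26} = 96 \left(- \frac{3}{10}\right) \frac{41}{26} = \left(- \frac{144}{5}\right) \frac{41}{26} = - \frac{2952}{65}$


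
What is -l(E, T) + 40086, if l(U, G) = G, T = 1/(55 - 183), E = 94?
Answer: 5131009/128 ≈ 40086.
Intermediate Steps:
T = -1/128 (T = 1/(-128) = -1/128 ≈ -0.0078125)
-l(E, T) + 40086 = -1*(-1/128) + 40086 = 1/128 + 40086 = 5131009/128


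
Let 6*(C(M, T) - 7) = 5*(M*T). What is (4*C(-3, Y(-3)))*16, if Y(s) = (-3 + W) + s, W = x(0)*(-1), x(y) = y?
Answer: 1408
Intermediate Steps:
W = 0 (W = 0*(-1) = 0)
Y(s) = -3 + s (Y(s) = (-3 + 0) + s = -3 + s)
C(M, T) = 7 + 5*M*T/6 (C(M, T) = 7 + (5*(M*T))/6 = 7 + (5*M*T)/6 = 7 + 5*M*T/6)
(4*C(-3, Y(-3)))*16 = (4*(7 + (⅚)*(-3)*(-3 - 3)))*16 = (4*(7 + (⅚)*(-3)*(-6)))*16 = (4*(7 + 15))*16 = (4*22)*16 = 88*16 = 1408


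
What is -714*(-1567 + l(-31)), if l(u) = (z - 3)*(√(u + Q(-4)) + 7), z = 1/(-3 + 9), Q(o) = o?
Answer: 1132999 + 2023*I*√35 ≈ 1.133e+6 + 11968.0*I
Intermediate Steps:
z = ⅙ (z = 1/6 = ⅙ ≈ 0.16667)
l(u) = -119/6 - 17*√(-4 + u)/6 (l(u) = (⅙ - 3)*(√(u - 4) + 7) = -17*(√(-4 + u) + 7)/6 = -17*(7 + √(-4 + u))/6 = -119/6 - 17*√(-4 + u)/6)
-714*(-1567 + l(-31)) = -714*(-1567 + (-119/6 - 17*√(-4 - 31)/6)) = -714*(-1567 + (-119/6 - 17*I*√35/6)) = -714*(-9521/6 - 17*I*√35/6) = 1132999 + 2023*I*√35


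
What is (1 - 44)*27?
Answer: -1161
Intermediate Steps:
(1 - 44)*27 = -43*27 = -1161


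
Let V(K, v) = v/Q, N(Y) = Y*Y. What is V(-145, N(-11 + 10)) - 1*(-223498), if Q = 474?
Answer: 105938053/474 ≈ 2.2350e+5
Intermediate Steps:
N(Y) = Y²
V(K, v) = v/474
V(-145, N(-11 + 10)) - 1*(-223498) = (-11 + 10)²/474 - 1*(-223498) = (1/474)*(-1)² + 223498 = (1/474)*1 + 223498 = 1/474 + 223498 = 105938053/474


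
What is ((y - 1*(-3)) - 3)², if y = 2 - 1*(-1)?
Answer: 9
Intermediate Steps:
y = 3 (y = 2 + 1 = 3)
((y - 1*(-3)) - 3)² = ((3 - 1*(-3)) - 3)² = ((3 + 3) - 3)² = (6 - 3)² = 3² = 9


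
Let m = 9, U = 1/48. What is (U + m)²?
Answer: 187489/2304 ≈ 81.375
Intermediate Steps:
U = 1/48 ≈ 0.020833
(U + m)² = (1/48 + 9)² = (433/48)² = 187489/2304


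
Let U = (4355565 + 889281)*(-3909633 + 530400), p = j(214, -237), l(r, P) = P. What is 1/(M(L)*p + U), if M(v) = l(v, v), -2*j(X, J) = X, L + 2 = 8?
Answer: -1/17723556683760 ≈ -5.6422e-14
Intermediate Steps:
L = 6 (L = -2 + 8 = 6)
j(X, J) = -X/2
M(v) = v
p = -107 (p = -1/2*214 = -107)
U = -17723556683118 (U = 5244846*(-3379233) = -17723556683118)
1/(M(L)*p + U) = 1/(6*(-107) - 17723556683118) = 1/(-642 - 17723556683118) = 1/(-17723556683760) = -1/17723556683760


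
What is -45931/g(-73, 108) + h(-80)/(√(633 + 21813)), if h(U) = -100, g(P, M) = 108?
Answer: -45931/108 - 50*√2494/3741 ≈ -425.95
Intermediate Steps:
-45931/g(-73, 108) + h(-80)/(√(633 + 21813)) = -45931/108 - 100/√(633 + 21813) = -45931*1/108 - 100*√2494/7482 = -45931/108 - 100*√2494/7482 = -45931/108 - 50*√2494/3741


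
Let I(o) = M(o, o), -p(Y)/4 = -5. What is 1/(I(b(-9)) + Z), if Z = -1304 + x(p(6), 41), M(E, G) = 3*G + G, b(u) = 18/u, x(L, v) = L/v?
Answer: -41/53772 ≈ -0.00076248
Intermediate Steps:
p(Y) = 20 (p(Y) = -4*(-5) = 20)
M(E, G) = 4*G
I(o) = 4*o
Z = -53444/41 (Z = -1304 + 20/41 = -53444/41 ≈ -1303.5)
1/(I(b(-9)) + Z) = 1/(4*(18/(-9)) - 53444/41) = 1/(4*(18*(-⅑)) - 53444/41) = 1/(4*(-2) - 53444/41) = 1/(-8 - 53444/41) = 1/(-53772/41) = -41/53772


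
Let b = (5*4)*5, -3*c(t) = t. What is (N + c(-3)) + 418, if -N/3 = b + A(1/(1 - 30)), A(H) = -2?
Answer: 125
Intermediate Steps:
c(t) = -t/3
b = 100 (b = 20*5 = 100)
N = -294 (N = -3*(100 - 2) = -3*98 = -294)
(N + c(-3)) + 418 = (-294 - ⅓*(-3)) + 418 = (-294 + 1) + 418 = -293 + 418 = 125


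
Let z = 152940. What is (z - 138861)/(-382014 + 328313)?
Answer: -14079/53701 ≈ -0.26217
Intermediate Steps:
(z - 138861)/(-382014 + 328313) = (152940 - 138861)/(-382014 + 328313) = 14079/(-53701) = 14079*(-1/53701) = -14079/53701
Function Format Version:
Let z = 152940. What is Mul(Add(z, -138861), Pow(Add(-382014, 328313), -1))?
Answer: Rational(-14079, 53701) ≈ -0.26217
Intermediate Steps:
Mul(Add(z, -138861), Pow(Add(-382014, 328313), -1)) = Mul(Add(152940, -138861), Pow(Add(-382014, 328313), -1)) = Mul(14079, Pow(-53701, -1)) = Mul(14079, Rational(-1, 53701)) = Rational(-14079, 53701)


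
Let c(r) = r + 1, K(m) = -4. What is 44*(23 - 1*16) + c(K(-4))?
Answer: 305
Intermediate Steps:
c(r) = 1 + r
44*(23 - 1*16) + c(K(-4)) = 44*(23 - 1*16) + (1 - 4) = 44*(23 - 16) - 3 = 44*7 - 3 = 308 - 3 = 305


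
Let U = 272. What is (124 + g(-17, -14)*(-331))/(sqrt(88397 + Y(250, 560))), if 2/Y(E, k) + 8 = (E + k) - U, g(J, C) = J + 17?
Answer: 62*sqrt(6207679590)/11712603 ≈ 0.41706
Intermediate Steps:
g(J, C) = 17 + J
Y(E, k) = 2/(-280 + E + k) (Y(E, k) = 2/(-8 + ((E + k) - 1*272)) = 2/(-8 + ((E + k) - 272)) = 2/(-8 + (-272 + E + k)) = 2/(-280 + E + k))
(124 + g(-17, -14)*(-331))/(sqrt(88397 + Y(250, 560))) = (124 + (17 - 17)*(-331))/(sqrt(88397 + 2/(-280 + 250 + 560))) = (124 + 0*(-331))/(sqrt(88397 + 2/530)) = (124 + 0)/(sqrt(88397 + 2*(1/530))) = 124/(sqrt(88397 + 1/265)) = 124/(sqrt(23425206/265)) = 124/((sqrt(6207679590)/265)) = 124*(sqrt(6207679590)/23425206) = 62*sqrt(6207679590)/11712603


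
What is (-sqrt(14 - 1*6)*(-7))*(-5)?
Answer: -70*sqrt(2) ≈ -98.995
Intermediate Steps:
(-sqrt(14 - 1*6)*(-7))*(-5) = (-sqrt(14 - 6)*(-7))*(-5) = (-sqrt(8)*(-7))*(-5) = (-2*sqrt(2)*(-7))*(-5) = (14*sqrt(2))*(-5) = -70*sqrt(2)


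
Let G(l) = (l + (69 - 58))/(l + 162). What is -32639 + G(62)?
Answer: -7311063/224 ≈ -32639.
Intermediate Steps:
G(l) = (11 + l)/(162 + l) (G(l) = (l + 11)/(162 + l) = (11 + l)/(162 + l))
-32639 + G(62) = -32639 + (11 + 62)/(162 + 62) = -32639 + 73/224 = -7311063/224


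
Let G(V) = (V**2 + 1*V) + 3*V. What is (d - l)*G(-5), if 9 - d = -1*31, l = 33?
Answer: 35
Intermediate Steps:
G(V) = V**2 + 4*V (G(V) = (V**2 + V) + 3*V = (V + V**2) + 3*V = V**2 + 4*V)
d = 40 (d = 9 - (-1)*31 = 9 - 1*(-31) = 9 + 31 = 40)
(d - l)*G(-5) = (40 - 1*33)*(-5*(4 - 5)) = (40 - 33)*(-5*(-1)) = 7*5 = 35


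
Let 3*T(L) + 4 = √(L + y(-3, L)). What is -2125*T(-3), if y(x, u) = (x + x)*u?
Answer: 8500/3 - 2125*√15/3 ≈ 89.970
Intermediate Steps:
y(x, u) = 2*u*x (y(x, u) = (2*x)*u = 2*u*x)
T(L) = -4/3 + √5*√(-L)/3 (T(L) = -4/3 + √(L + 2*L*(-3))/3 = -4/3 + √(L - 6*L)/3 = -4/3 + √(-5*L)/3 = -4/3 + (√5*√(-L))/3 = -4/3 + √5*√(-L)/3)
-2125*T(-3) = -2125*(-4/3 + √5*√(-1*(-3))/3) = -2125*(-4/3 + √5*√3/3) = -2125*(-4/3 + √15/3) = 8500/3 - 2125*√15/3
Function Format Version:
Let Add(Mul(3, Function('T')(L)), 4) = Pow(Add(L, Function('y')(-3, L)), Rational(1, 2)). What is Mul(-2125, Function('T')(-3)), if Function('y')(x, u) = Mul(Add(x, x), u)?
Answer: Add(Rational(8500, 3), Mul(Rational(-2125, 3), Pow(15, Rational(1, 2)))) ≈ 89.970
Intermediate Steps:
Function('y')(x, u) = Mul(2, u, x) (Function('y')(x, u) = Mul(Mul(2, x), u) = Mul(2, u, x))
Function('T')(L) = Add(Rational(-4, 3), Mul(Rational(1, 3), Pow(5, Rational(1, 2)), Pow(Mul(-1, L), Rational(1, 2)))) (Function('T')(L) = Add(Rational(-4, 3), Mul(Rational(1, 3), Pow(Add(L, Mul(2, L, -3)), Rational(1, 2)))) = Add(Rational(-4, 3), Mul(Rational(1, 3), Pow(Add(L, Mul(-6, L)), Rational(1, 2)))) = Add(Rational(-4, 3), Mul(Rational(1, 3), Pow(Mul(-5, L), Rational(1, 2)))) = Add(Rational(-4, 3), Mul(Rational(1, 3), Mul(Pow(5, Rational(1, 2)), Pow(Mul(-1, L), Rational(1, 2))))) = Add(Rational(-4, 3), Mul(Rational(1, 3), Pow(5, Rational(1, 2)), Pow(Mul(-1, L), Rational(1, 2)))))
Mul(-2125, Function('T')(-3)) = Mul(-2125, Add(Rational(-4, 3), Mul(Rational(1, 3), Pow(5, Rational(1, 2)), Pow(Mul(-1, -3), Rational(1, 2))))) = Mul(-2125, Add(Rational(-4, 3), Mul(Rational(1, 3), Pow(5, Rational(1, 2)), Pow(3, Rational(1, 2))))) = Mul(-2125, Add(Rational(-4, 3), Mul(Rational(1, 3), Pow(15, Rational(1, 2))))) = Add(Rational(8500, 3), Mul(Rational(-2125, 3), Pow(15, Rational(1, 2))))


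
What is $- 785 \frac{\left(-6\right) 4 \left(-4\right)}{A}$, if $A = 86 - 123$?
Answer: $\frac{75360}{37} \approx 2036.8$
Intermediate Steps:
$A = -37$
$- 785 \frac{\left(-6\right) 4 \left(-4\right)}{A} = - 785 \frac{\left(-6\right) 4 \left(-4\right)}{-37} = - 785 \left(-24\right) \left(-4\right) \left(- \frac{1}{37}\right) = - 785 \cdot 96 \left(- \frac{1}{37}\right) = \left(-785\right) \left(- \frac{96}{37}\right) = \frac{75360}{37}$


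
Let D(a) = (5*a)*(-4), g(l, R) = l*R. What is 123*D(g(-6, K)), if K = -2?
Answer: -29520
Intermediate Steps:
g(l, R) = R*l
D(a) = -20*a
123*D(g(-6, K)) = 123*(-(-40)*(-6)) = 123*(-20*12) = 123*(-240) = -29520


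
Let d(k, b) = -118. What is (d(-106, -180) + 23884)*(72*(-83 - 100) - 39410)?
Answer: -1249758876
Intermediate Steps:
(d(-106, -180) + 23884)*(72*(-83 - 100) - 39410) = (-118 + 23884)*(72*(-83 - 100) - 39410) = 23766*(72*(-183) - 39410) = 23766*(-13176 - 39410) = 23766*(-52586) = -1249758876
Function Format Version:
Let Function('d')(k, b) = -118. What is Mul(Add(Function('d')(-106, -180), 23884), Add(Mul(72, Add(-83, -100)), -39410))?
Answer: -1249758876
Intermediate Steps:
Mul(Add(Function('d')(-106, -180), 23884), Add(Mul(72, Add(-83, -100)), -39410)) = Mul(Add(-118, 23884), Add(Mul(72, Add(-83, -100)), -39410)) = Mul(23766, Add(Mul(72, -183), -39410)) = Mul(23766, Add(-13176, -39410)) = Mul(23766, -52586) = -1249758876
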